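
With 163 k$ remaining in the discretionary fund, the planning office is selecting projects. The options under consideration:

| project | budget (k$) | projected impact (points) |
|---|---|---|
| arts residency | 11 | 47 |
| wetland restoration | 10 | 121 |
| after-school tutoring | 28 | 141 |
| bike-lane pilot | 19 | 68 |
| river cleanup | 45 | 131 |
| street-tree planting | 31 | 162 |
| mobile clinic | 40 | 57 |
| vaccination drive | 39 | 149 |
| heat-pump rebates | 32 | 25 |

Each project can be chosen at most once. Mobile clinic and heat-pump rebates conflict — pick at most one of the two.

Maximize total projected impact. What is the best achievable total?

A density-first pass picks arts residency + wetland restoration + after-school tutoring + bike-lane pilot + street-tree planting + vaccination drive — 688 at 138 k$.
Replace arts residency and bike-lane pilot with river cleanup: the trade gains 16 net, giving 704 at 153 k$.
The closest alternative, arts residency + wetland restoration + after-school tutoring + bike-lane pilot + street-tree planting + vaccination drive, reaches only 688.

704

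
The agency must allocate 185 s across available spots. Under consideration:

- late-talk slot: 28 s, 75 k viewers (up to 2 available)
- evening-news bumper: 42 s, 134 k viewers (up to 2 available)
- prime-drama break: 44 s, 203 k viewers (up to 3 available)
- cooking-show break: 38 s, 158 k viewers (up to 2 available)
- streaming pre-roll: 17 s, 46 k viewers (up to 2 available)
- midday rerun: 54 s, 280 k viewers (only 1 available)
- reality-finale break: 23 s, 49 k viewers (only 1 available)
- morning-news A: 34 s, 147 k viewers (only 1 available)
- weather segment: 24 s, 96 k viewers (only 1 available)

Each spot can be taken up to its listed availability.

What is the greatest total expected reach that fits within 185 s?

844

A density-first pass picks 2×prime-drama break + midday rerun + morning-news A — 833 at 176 s.
Dropping morning-news A frees 34 s; slotting in cooking-show break (38 s) lifts the total to 844 at 180 s.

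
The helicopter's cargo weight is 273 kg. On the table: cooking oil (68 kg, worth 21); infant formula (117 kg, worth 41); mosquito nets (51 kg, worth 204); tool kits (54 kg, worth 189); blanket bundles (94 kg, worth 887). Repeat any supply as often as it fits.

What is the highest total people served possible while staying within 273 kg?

1978

Mosquito nets + 2×blanket bundles uses 239 of the 273 kg and totals 1978.
Nothing else within 273 kg beats 1978.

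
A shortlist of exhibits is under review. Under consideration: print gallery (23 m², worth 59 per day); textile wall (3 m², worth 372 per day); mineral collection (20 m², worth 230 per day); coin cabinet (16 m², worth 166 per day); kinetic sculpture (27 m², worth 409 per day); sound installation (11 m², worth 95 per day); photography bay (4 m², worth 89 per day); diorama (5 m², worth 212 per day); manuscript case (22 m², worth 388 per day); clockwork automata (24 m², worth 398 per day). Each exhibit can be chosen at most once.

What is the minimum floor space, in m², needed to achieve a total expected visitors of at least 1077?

Need the lightest bundle worth ≥ 1077.
textile wall + kinetic sculpture + photography bay + diorama reaches 1082 using 39 m².
Any bundle with less than 39 m² falls short of 1077.

39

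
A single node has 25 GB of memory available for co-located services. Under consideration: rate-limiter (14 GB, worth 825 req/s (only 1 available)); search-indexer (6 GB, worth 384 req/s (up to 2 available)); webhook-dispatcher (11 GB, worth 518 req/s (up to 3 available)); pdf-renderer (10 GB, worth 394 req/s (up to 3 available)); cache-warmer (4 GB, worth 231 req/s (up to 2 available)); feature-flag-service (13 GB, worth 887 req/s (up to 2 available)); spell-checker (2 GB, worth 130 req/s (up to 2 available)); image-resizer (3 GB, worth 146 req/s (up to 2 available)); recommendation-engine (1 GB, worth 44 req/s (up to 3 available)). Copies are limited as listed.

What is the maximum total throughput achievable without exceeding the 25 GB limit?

Taking the top-ratio services first gives search-indexer + feature-flag-service + 2×spell-checker + 2×recommendation-engine for 1619 (25 GB).
Replace 2×spell-checker and 2×recommendation-engine with search-indexer: the trade gains 36 net, giving 1655 at 25 GB.
Every other selection either busts 25 GB or exceeds an availability limit or fails to beat 1655.

1655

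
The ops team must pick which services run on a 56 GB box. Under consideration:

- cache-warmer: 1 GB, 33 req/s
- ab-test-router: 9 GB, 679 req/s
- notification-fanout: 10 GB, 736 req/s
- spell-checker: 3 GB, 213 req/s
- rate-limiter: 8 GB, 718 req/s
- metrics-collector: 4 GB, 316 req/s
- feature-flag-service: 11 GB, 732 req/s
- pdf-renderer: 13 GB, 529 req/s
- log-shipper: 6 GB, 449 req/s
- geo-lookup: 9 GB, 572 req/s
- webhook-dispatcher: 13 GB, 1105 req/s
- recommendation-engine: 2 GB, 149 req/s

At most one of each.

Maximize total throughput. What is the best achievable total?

4398

Ranking by ratio (throughput/GB): rate-limiter 89.75, webhook-dispatcher 85.00, metrics-collector 79.00.
Best packing: cache-warmer + ab-test-router + notification-fanout + spell-checker + rate-limiter + metrics-collector + log-shipper + webhook-dispatcher + recommendation-engine — 56 GB, 4398 total.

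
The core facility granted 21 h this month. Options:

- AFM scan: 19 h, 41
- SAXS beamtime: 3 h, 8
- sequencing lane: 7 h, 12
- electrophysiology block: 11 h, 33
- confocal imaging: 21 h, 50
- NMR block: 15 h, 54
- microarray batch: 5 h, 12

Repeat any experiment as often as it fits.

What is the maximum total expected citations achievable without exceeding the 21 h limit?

70

Best packing: 2×SAXS beamtime + NMR block — 21 h, 70 total.
Every other selection either busts 21 h or fails to beat 70.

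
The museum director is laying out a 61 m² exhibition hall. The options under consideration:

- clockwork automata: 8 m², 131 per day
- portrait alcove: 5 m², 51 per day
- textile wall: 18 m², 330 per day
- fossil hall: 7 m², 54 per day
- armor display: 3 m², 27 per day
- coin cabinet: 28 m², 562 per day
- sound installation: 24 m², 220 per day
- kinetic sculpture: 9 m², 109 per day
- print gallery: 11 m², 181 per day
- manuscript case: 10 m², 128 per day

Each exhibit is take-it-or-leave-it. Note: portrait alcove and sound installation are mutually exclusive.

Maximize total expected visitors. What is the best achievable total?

1100

Best packing: textile wall + armor display + coin cabinet + print gallery — 60 m², 1100 total.
The closest alternative, clockwork automata + textile wall + fossil hall + coin cabinet, reaches only 1077.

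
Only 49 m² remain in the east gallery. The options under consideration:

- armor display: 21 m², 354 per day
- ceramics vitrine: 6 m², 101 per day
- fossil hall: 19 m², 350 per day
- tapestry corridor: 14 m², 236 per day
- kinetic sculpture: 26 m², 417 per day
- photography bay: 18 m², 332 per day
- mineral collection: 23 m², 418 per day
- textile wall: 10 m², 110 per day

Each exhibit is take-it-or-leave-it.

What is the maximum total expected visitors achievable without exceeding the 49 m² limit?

Filling by ratio: ceramics vitrine + fossil hall + photography bay for 783, with 6 m² left unused.
Dropping photography bay frees 18 m²; slotting in mineral collection (23 m²) lifts the total to 869 at 48 m².
Runner-up ceramics vitrine + photography bay + mineral collection tops out at 851.

869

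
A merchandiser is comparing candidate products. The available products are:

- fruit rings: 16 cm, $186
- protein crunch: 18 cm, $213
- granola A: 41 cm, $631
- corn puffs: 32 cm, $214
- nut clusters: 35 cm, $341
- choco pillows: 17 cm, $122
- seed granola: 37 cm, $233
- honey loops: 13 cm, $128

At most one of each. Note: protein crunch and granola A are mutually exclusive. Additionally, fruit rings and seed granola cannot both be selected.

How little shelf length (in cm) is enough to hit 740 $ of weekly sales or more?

54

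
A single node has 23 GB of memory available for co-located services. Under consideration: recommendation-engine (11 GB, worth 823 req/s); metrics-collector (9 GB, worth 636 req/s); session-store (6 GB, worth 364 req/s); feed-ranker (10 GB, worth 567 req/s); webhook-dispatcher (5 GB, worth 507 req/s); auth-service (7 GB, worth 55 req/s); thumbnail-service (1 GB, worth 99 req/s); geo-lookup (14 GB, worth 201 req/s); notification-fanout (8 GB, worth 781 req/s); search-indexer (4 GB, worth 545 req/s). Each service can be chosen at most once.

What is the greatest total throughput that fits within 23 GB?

Filling by ratio: webhook-dispatcher + thumbnail-service + notification-fanout + search-indexer for 1932, with 5 GB left unused.
The 1 GB tied up in thumbnail-service is better spent on session-store — total rises to 2197 (23 GB).

2197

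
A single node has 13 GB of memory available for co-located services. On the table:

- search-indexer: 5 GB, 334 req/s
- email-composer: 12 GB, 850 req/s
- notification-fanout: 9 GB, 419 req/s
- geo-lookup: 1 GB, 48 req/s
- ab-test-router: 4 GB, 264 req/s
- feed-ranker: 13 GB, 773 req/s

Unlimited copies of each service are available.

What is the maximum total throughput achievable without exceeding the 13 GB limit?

898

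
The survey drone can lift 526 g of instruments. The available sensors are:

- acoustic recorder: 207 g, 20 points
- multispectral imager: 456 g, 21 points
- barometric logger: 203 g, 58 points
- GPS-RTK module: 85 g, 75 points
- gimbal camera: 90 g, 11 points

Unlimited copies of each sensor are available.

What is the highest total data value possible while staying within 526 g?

Best packing: 6×GPS-RTK module — 510 g, 450 total.

450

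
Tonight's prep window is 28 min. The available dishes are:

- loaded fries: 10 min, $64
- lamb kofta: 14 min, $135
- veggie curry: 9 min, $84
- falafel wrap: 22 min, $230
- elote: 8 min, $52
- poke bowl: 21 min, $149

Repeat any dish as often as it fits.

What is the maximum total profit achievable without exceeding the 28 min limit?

270

Taking the top-ratio dishes first gives falafel wrap for 230 (22 min).
Replace falafel wrap with 2×lamb kofta: the trade gains 40 net, giving 270 at 28 min.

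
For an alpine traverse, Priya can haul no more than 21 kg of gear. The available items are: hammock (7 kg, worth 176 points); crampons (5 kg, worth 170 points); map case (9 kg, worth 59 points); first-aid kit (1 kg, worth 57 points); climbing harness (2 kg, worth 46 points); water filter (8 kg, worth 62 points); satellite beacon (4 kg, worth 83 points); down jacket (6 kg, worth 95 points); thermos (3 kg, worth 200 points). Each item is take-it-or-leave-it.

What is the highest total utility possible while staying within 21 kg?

Taking the top-ratio items first gives hammock + crampons + first-aid kit + climbing harness + thermos for 649 (18 kg).
The 2 kg tied up in climbing harness is better spent on satellite beacon — total rises to 686 (20 kg).

686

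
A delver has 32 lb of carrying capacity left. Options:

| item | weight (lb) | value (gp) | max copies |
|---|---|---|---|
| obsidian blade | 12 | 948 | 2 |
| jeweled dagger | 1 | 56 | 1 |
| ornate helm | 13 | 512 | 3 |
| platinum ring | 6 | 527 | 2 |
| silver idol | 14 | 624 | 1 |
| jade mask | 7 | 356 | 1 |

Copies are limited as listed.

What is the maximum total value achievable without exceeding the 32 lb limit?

2479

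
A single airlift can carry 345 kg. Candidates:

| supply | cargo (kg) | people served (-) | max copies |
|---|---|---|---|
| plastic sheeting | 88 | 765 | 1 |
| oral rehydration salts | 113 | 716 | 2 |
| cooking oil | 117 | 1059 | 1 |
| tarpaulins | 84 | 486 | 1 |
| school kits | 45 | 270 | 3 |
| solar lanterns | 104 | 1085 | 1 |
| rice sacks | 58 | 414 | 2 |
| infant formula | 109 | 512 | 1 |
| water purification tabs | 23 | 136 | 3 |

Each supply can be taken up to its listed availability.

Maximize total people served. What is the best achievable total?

3045

Taking plastic sheeting + cooking oil + solar lanterns + water purification tabs: 332 kg used, 3045 in people served.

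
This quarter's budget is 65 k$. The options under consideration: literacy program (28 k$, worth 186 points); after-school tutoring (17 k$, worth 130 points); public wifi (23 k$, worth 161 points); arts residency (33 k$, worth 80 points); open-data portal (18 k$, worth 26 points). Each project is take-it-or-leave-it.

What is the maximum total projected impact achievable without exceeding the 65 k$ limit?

Density check — after-school tutoring 7.65, public wifi 7.00, literacy program 6.64, arts residency 2.42 are the best per k$.
The ratio heuristic lands on after-school tutoring + public wifi + open-data portal (317) but leaves 7 k$ idle.
Replace after-school tutoring and open-data portal with literacy program: the trade gains 30 net, giving 347 at 51 k$.
Every other selection either busts 65 k$ or fails to beat 347.

347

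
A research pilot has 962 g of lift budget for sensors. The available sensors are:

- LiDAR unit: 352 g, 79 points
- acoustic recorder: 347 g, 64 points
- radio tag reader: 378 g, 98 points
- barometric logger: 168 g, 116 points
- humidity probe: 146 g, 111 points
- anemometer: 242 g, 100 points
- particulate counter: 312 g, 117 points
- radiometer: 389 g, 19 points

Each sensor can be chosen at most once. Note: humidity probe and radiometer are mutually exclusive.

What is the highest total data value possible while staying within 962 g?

444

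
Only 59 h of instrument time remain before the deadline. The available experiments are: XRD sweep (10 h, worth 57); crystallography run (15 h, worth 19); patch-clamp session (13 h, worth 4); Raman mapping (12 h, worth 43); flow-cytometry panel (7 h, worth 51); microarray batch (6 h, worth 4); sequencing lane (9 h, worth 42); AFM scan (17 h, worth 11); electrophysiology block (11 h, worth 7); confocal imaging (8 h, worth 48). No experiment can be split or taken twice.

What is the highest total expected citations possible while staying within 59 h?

By expected citations per h: flow-cytometry panel 7.29, confocal imaging 6.00, XRD sweep 5.70, sequencing lane 4.67 lead.
The ratio heuristic lands on XRD sweep + Raman mapping + flow-cytometry panel + microarray batch + sequencing lane + confocal imaging (245) but leaves 7 h idle.
Replace microarray batch with electrophysiology block: the trade gains 3 net, giving 248 at 57 h.
An exhaustive check of the 1024 subsets confirms 248.

248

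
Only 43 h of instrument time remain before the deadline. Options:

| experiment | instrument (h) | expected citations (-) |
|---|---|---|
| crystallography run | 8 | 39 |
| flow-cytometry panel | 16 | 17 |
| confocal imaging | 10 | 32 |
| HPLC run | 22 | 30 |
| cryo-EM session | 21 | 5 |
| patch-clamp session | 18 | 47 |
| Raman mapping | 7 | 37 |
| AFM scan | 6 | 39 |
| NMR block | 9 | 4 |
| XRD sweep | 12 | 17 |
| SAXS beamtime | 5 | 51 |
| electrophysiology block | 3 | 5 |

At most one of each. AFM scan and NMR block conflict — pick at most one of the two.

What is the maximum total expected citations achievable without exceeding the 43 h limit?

203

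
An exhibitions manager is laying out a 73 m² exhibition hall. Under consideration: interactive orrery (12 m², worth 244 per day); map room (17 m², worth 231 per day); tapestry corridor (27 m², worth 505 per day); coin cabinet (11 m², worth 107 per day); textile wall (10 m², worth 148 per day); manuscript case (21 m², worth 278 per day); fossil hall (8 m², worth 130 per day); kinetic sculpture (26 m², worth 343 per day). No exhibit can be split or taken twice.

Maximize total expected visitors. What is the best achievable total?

1222

Ranking by ratio (expected visitors/m²): interactive orrery 20.33, tapestry corridor 18.70, fossil hall 16.25.
The ratio heuristic lands on interactive orrery + tapestry corridor + coin cabinet + textile wall + fossil hall (1134) but leaves 5 m² idle.
The 21 m² tied up in coin cabinet and textile wall is better spent on kinetic sculpture — total rises to 1222 (73 m²).
Next best is interactive orrery + tapestry corridor + textile wall + manuscript case at 1175 (70 m²) — short by 47.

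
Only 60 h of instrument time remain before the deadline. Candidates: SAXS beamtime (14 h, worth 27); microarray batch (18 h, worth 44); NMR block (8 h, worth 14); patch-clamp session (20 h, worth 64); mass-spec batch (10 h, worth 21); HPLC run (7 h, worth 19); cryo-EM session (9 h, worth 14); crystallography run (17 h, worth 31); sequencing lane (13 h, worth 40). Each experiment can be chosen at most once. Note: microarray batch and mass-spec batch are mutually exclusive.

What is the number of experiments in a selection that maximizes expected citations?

4

Best achievable expected citations is 167.
For example microarray batch + patch-clamp session + HPLC run + sequencing lane achieves it, using 58 h.
Any selection reaching 167 contains exactly 4 experiments.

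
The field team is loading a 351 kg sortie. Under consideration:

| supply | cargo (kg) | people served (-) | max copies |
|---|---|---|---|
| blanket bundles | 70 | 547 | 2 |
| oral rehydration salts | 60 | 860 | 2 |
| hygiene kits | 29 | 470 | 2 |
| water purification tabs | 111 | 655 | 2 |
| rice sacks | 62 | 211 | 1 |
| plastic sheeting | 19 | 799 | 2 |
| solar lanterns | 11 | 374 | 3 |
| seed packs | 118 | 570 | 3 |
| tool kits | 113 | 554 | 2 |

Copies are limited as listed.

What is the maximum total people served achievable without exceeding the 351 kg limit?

The ratio ordering already packs tightly: blanket bundles + 2×oral rehydration salts + 2×hygiene kits + 2×plastic sheeting + 3×solar lanterns, 319 kg, 5927.

5927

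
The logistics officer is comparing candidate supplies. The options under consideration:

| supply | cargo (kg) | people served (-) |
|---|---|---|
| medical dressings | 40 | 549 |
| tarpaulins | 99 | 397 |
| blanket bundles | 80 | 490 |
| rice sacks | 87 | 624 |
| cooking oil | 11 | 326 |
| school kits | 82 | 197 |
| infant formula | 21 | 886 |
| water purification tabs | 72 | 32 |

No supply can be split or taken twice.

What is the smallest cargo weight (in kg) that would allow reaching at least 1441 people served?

72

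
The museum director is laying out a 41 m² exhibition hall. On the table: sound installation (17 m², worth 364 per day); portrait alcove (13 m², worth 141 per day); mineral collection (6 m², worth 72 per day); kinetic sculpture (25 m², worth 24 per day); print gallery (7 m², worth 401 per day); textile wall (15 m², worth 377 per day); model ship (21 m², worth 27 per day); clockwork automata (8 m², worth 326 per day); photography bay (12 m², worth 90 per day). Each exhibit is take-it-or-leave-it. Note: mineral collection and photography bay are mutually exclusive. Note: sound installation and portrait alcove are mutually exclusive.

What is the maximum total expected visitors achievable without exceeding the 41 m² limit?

1176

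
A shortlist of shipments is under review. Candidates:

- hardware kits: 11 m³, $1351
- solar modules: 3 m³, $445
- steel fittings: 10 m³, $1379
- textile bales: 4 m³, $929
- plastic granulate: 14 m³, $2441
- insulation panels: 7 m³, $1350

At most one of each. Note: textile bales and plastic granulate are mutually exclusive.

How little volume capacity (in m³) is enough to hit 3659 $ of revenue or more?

21

Need the lightest bundle worth ≥ 3659.
plastic granulate + insulation panels: 3791 revenue at 21 m³.
Any bundle with less than 21 m³ falls short of 3659.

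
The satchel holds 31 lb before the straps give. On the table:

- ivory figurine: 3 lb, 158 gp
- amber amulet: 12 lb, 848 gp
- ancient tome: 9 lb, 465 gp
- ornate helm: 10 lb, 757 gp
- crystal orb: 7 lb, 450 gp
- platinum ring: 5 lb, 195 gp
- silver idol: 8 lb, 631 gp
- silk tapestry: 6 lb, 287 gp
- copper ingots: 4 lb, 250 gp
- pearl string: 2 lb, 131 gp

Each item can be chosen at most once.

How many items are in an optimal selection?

3

Optimal total is 2236.
For example amber amulet + ornate helm + silver idol achieves it, using 30 lb.
All optima have 3 items.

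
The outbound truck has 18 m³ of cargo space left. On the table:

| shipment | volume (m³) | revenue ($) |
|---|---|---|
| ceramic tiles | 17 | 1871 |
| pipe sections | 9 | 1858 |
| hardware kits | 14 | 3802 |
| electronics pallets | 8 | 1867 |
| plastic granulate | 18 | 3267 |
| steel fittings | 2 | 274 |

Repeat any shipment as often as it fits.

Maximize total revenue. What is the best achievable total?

4350

Ranking by ratio (revenue/m³): hardware kits 271.57, electronics pallets 233.38, pipe sections 206.44.
The ratio ordering already packs tightly: hardware kits + 2×steel fittings, 18 m³, 4350.
That's the maximum — no swap from here does better than 4350.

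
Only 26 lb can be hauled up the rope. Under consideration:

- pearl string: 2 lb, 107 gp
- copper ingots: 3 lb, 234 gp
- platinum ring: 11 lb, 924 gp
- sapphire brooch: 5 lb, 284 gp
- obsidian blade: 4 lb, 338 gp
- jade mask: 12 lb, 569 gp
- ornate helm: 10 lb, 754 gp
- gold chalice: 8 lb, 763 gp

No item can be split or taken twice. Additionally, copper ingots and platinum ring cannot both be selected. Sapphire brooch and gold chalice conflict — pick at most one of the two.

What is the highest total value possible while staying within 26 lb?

2132

Pearl string + platinum ring + obsidian blade + gold chalice uses 25 of the 26 lb and totals 2132.
Next best is copper ingots + obsidian blade + ornate helm + gold chalice at 2089 (25 lb) — short by 43.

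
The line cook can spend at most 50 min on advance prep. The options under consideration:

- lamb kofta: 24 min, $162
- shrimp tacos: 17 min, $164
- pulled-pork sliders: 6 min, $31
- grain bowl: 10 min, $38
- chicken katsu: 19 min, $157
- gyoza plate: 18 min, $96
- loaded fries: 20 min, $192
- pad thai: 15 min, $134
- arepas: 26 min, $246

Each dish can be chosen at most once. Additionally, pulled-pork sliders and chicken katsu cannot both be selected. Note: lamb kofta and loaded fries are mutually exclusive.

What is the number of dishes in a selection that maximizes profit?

3

Optimal total is 441.
One optimal bundle: shrimp tacos + pulled-pork sliders + arepas (49 min).
All optima have 3 dishes.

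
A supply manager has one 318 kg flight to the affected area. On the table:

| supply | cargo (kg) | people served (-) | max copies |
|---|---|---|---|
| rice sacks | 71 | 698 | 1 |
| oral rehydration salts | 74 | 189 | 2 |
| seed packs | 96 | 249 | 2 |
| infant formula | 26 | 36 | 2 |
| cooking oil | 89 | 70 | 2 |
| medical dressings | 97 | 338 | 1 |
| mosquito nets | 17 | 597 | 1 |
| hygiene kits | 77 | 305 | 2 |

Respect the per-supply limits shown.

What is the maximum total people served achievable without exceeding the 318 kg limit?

2094

By people served per kg: mosquito nets 35.12, rice sacks 9.83, hygiene kits 3.96, medical dressings 3.48 lead.
The ratio ordering already packs tightly: rice sacks + oral rehydration salts + mosquito nets + 2×hygiene kits, 316 kg, 2094.
Nothing else within 318 kg beats 2094.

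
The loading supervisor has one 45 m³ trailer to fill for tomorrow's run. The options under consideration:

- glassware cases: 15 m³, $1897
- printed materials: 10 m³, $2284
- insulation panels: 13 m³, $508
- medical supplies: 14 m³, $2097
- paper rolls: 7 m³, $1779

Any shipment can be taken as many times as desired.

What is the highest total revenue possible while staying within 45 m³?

11179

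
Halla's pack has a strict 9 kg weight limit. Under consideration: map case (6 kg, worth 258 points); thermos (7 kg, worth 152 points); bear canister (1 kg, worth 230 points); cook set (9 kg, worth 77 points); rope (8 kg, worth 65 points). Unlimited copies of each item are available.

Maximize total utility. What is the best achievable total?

2070

The ratio ordering already packs tightly: 9×bear canister, 9 kg, 2070.
No other feasible combination exceeds 2070.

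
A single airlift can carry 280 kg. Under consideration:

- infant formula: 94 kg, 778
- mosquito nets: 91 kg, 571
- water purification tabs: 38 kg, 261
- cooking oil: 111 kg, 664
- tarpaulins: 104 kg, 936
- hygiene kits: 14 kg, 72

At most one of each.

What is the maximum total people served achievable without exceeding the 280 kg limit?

2047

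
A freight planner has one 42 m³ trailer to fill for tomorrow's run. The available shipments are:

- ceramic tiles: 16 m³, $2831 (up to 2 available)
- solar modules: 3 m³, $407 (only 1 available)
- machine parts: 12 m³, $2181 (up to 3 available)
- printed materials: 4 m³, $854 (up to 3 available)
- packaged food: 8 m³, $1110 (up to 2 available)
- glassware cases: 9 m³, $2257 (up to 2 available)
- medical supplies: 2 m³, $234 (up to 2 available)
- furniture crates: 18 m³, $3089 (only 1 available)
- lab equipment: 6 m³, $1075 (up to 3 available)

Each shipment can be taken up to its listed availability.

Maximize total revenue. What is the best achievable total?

9257

The ratio ordering already packs tightly: machine parts + 3×printed materials + 2×glassware cases, 42 m³, 9257.
No other feasible combination exceeds 9257.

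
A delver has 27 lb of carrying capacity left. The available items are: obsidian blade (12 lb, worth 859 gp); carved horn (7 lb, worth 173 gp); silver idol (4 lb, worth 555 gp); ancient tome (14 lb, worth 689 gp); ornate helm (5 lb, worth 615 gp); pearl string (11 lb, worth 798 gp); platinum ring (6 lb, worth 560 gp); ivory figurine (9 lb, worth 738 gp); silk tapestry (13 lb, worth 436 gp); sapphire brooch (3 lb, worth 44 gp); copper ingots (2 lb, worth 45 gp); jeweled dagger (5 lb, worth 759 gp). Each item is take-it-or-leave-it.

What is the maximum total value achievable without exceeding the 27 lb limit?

Greedy by ratio would take carved horn + silver idol + ornate helm + platinum ring + jeweled dagger: 27 lb used, total 2662.
The 13 lb tied up in carved horn and platinum ring is better spent on obsidian blade — total rises to 2788 (26 lb).
Next best is silver idol + ornate helm + pearl string + copper ingots + jeweled dagger at 2772 (27 lb) — short by 16.

2788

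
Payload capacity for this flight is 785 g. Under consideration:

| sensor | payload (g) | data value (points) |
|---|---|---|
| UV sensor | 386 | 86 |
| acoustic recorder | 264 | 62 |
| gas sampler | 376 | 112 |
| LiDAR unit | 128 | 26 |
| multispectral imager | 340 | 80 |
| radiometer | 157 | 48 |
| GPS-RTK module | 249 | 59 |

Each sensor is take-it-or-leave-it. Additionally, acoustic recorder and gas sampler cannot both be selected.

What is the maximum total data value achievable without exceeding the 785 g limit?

219

Taking gas sampler + radiometer + GPS-RTK module: 782 g used, 219 in data value.
No other feasible combination exceeds 219.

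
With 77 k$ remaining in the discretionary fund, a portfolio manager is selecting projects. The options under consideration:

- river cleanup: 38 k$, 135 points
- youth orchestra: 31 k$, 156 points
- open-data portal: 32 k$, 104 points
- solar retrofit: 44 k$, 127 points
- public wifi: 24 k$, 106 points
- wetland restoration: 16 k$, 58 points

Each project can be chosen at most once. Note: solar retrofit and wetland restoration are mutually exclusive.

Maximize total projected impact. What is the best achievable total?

320

Density check — youth orchestra 5.03, public wifi 4.42, wetland restoration 3.62 are the best per k$.
Taking youth orchestra + public wifi + wetland restoration: 71 k$ used, 320 in projected impact.
That's the maximum — no feasible swap from here does better than 320.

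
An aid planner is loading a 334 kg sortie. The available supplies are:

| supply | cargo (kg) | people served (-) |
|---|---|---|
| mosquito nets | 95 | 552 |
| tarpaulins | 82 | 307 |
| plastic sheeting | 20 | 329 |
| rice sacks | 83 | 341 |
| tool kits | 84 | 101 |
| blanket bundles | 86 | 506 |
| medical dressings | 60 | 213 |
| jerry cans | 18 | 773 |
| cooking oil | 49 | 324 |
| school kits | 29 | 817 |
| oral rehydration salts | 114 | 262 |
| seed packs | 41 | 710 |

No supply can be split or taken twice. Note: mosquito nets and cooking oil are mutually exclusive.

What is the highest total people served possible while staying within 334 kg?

3800

Taking plastic sheeting + rice sacks + blanket bundles + jerry cans + cooking oil + school kits + seed packs: 326 kg used, 3800 in people served.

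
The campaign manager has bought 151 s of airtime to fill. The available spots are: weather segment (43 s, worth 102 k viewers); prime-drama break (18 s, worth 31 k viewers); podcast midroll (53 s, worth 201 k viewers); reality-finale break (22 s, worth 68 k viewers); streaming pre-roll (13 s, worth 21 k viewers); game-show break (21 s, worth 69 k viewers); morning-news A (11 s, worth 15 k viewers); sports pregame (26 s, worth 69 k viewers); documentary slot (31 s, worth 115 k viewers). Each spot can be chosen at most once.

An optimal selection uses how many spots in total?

The maximum expected reach within 151 s is 489.
For example podcast midroll + reality-finale break + streaming pre-roll + game-show break + morning-news A + documentary slot achieves it, using 151 s.
Every optimal selection uses 6 spots.

6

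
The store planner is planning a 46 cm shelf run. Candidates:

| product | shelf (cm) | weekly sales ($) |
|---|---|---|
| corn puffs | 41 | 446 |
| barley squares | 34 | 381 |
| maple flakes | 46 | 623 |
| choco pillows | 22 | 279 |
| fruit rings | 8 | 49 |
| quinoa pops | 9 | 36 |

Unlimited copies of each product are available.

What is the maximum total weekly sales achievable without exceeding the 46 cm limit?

Taking maple flakes: 46 cm used, 623 in weekly sales.

623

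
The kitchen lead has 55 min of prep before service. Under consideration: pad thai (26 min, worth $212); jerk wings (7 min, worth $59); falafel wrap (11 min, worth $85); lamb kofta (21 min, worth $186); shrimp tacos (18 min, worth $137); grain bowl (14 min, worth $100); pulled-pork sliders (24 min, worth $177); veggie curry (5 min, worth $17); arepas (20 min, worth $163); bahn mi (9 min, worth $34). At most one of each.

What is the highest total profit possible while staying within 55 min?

457

Pad thai + jerk wings + lamb kofta uses 54 of the 55 min and totals 457.
The spare 1 min is too small for any remaining dish, and no exchange beats 457.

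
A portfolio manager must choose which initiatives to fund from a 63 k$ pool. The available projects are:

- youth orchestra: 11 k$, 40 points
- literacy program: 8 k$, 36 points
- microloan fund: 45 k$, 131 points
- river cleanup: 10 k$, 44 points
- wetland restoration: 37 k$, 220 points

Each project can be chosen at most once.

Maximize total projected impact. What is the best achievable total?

304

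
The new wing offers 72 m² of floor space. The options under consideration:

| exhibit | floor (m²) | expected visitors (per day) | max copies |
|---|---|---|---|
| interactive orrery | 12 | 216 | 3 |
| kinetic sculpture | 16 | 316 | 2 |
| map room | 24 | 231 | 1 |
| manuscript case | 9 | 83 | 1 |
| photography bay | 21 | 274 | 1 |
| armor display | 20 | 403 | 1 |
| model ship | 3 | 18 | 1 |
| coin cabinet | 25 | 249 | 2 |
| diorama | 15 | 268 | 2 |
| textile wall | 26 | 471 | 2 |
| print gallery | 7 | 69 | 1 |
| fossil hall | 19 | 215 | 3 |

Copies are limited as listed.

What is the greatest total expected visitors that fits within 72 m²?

1367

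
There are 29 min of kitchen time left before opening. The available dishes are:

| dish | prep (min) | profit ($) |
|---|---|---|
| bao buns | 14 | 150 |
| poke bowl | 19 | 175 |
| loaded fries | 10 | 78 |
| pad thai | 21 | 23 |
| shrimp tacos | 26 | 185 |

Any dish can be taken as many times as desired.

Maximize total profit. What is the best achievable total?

By profit per min: bao buns 10.71, poke bowl 9.21, loaded fries 7.80 lead.
Best packing: 2×bao buns — 28 min, 300 total.

300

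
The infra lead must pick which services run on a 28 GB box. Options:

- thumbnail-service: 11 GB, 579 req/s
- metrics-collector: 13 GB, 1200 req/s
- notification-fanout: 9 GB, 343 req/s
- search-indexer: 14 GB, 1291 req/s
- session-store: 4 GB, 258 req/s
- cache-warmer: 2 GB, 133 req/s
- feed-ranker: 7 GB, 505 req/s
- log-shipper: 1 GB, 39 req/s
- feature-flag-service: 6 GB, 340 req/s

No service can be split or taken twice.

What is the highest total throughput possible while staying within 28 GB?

By throughput per GB: metrics-collector 92.31, search-indexer 92.21, feed-ranker 72.14 lead.
The ratio ordering already packs tightly: metrics-collector + search-indexer + log-shipper, 28 GB, 2530.
Nothing else within 28 GB beats 2530.

2530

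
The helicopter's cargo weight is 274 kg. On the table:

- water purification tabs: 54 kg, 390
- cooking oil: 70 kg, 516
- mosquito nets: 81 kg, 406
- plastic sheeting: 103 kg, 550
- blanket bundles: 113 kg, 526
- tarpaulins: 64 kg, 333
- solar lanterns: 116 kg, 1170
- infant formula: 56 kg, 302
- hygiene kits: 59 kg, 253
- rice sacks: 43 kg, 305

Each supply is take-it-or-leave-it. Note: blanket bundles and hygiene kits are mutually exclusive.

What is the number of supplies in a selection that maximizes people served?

4

The maximum people served within 274 kg is 2167.
For example water purification tabs + solar lanterns + infant formula + rice sacks achieves it, using 269 kg.
Every optimal selection uses 4 supplies.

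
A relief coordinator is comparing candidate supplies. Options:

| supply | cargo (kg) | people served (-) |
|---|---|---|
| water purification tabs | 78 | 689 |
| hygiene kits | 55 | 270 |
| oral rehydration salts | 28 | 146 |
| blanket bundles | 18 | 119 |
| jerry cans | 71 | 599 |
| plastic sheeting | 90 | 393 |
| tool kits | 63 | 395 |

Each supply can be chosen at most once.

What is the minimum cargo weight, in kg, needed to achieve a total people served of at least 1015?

Minimise kg subject to total people served ≥ 1015.
water purification tabs + tool kits: 1084 people served at 141 kg.
Any bundle with less than 141 kg falls short of 1015.

141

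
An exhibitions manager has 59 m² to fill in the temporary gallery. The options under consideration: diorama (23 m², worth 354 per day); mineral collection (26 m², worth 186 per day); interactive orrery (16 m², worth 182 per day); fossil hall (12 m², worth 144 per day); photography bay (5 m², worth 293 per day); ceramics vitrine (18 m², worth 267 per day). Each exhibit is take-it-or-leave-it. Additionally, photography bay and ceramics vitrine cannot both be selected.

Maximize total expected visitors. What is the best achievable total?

973

Density check — photography bay 58.60, diorama 15.39, ceramics vitrine 14.83 are the best per m².
Diorama + interactive orrery + fossil hall + photography bay uses 56 of the 59 m² and totals 973.
No other feasible combination exceeds 973.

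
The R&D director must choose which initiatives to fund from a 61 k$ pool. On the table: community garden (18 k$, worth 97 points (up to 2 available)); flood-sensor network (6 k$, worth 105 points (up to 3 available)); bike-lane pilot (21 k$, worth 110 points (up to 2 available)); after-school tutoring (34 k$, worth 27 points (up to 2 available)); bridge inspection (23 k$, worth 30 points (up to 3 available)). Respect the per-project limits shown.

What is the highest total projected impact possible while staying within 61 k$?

Density check — flood-sensor network 17.50, community garden 5.39, bike-lane pilot 5.24, bridge inspection 1.30 are the best per k$.
A density-first pass picks 2×community garden + 3×flood-sensor network — 509 at 54 k$.
Replace 2×community garden with 2×bike-lane pilot: the trade gains 26 net, giving 535 at 60 k$.

535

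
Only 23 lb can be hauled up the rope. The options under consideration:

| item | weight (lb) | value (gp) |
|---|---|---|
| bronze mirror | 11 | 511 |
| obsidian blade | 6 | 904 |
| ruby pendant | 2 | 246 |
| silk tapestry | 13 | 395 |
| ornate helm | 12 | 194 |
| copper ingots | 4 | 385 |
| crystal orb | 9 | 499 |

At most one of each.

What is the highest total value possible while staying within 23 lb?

2046

Ranking by ratio (value/lb): obsidian blade 150.67, ruby pendant 123.00, copper ingots 96.25, crystal orb 55.44.
Filling by ratio: obsidian blade + ruby pendant + copper ingots + crystal orb for 2034, with 2 lb left unused.
Replace crystal orb with bronze mirror: the trade gains 12 net, giving 2046 at 23 lb.
Runner-up obsidian blade + ruby pendant + copper ingots + crystal orb tops out at 2034.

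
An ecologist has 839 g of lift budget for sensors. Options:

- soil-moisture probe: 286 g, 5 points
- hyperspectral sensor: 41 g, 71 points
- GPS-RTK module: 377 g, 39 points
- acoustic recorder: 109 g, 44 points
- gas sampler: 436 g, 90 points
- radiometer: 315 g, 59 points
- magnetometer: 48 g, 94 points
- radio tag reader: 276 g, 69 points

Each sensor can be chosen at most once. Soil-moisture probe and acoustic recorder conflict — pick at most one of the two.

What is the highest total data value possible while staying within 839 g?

Density check — magnetometer 1.96, hyperspectral sensor 1.73, acoustic recorder 0.40 are the best per g.
Taking hyperspectral sensor + acoustic recorder + radiometer + magnetometer + radio tag reader: 789 g used, 337 in data value.

337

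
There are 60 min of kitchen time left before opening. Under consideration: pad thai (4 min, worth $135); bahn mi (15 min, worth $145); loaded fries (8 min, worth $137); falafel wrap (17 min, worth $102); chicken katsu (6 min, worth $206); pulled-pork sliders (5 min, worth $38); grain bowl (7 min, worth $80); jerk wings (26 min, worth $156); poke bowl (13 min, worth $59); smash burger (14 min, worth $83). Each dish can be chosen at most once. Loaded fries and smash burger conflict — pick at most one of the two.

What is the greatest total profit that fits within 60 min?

Pad thai + bahn mi + loaded fries + falafel wrap + chicken katsu + grain bowl uses 57 of the 60 min and totals 805.
No other feasible combination exceeds 805.

805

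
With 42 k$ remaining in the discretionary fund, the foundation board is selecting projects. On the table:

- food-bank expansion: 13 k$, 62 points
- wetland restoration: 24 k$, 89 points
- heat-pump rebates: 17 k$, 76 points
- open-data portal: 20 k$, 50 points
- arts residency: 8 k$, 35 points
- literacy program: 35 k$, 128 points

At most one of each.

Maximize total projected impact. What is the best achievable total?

173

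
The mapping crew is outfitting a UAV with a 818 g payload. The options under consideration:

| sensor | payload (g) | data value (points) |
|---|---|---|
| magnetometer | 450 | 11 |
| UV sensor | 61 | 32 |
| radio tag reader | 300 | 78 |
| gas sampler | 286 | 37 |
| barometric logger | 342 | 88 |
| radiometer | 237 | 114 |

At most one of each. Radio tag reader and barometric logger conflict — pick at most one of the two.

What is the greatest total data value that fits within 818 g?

Taking the top-ratio sensors first gives UV sensor + radio tag reader + radiometer for 224 (598 g).
Replace radio tag reader with barometric logger: the trade gains 10 net, giving 234 at 640 g.

234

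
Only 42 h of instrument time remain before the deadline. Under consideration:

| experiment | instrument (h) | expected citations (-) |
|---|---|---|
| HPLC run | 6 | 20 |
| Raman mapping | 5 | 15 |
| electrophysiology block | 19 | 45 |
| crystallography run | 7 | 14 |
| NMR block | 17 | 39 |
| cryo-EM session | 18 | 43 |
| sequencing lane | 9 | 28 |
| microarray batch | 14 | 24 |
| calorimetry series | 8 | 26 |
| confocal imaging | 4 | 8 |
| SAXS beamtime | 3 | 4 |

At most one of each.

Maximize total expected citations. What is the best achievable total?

119

Greedy by ratio would take HPLC run + Raman mapping + crystallography run + sequencing lane + calorimetry series + confocal imaging + SAXS beamtime: 42 h used, total 115.
Reworking the packing: HPLC run + electrophysiology block + sequencing lane + calorimetry series uses 42 h and improves the total to 119.
That's the maximum — no swap from here does better than 119.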